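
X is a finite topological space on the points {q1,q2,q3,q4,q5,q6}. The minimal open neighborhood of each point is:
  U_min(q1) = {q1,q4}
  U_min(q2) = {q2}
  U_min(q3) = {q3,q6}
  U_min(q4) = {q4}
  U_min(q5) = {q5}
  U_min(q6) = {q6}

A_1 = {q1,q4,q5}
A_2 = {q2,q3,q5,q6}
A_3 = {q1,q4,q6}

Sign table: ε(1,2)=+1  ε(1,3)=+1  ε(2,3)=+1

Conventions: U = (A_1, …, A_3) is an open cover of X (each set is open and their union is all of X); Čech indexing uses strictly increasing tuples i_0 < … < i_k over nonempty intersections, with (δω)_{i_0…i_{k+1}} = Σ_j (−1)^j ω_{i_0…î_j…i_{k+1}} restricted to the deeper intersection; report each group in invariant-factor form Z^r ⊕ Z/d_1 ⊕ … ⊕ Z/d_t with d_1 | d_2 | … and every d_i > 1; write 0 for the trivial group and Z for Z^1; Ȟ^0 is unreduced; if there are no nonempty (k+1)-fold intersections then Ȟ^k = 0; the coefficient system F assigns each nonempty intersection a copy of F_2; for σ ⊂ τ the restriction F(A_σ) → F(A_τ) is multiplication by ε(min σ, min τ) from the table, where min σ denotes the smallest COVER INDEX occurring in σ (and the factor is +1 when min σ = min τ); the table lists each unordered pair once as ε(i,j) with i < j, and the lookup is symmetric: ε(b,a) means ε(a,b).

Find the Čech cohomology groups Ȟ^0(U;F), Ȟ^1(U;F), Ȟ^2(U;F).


Ȟ^0(U;F) ≅ Z/2,  Ȟ^1(U;F) ≅ Z/2,  Ȟ^2(U;F) ≅ 0

nerve of the cover:
  A12={q5} A13={q1,q4} A23={q6}
C dims 3,3; δ0: rk_F2 2
Ȟ^0 = (3 − 2) − 0 = 1, so Ȟ^0 ≅ Z/2
Ȟ^1 = (3 − 0) − 2 = 1, so Ȟ^1 ≅ Z/2
Ȟ^2 = (0 − 0) − 0 = 0, so Ȟ^2 ≅ 0


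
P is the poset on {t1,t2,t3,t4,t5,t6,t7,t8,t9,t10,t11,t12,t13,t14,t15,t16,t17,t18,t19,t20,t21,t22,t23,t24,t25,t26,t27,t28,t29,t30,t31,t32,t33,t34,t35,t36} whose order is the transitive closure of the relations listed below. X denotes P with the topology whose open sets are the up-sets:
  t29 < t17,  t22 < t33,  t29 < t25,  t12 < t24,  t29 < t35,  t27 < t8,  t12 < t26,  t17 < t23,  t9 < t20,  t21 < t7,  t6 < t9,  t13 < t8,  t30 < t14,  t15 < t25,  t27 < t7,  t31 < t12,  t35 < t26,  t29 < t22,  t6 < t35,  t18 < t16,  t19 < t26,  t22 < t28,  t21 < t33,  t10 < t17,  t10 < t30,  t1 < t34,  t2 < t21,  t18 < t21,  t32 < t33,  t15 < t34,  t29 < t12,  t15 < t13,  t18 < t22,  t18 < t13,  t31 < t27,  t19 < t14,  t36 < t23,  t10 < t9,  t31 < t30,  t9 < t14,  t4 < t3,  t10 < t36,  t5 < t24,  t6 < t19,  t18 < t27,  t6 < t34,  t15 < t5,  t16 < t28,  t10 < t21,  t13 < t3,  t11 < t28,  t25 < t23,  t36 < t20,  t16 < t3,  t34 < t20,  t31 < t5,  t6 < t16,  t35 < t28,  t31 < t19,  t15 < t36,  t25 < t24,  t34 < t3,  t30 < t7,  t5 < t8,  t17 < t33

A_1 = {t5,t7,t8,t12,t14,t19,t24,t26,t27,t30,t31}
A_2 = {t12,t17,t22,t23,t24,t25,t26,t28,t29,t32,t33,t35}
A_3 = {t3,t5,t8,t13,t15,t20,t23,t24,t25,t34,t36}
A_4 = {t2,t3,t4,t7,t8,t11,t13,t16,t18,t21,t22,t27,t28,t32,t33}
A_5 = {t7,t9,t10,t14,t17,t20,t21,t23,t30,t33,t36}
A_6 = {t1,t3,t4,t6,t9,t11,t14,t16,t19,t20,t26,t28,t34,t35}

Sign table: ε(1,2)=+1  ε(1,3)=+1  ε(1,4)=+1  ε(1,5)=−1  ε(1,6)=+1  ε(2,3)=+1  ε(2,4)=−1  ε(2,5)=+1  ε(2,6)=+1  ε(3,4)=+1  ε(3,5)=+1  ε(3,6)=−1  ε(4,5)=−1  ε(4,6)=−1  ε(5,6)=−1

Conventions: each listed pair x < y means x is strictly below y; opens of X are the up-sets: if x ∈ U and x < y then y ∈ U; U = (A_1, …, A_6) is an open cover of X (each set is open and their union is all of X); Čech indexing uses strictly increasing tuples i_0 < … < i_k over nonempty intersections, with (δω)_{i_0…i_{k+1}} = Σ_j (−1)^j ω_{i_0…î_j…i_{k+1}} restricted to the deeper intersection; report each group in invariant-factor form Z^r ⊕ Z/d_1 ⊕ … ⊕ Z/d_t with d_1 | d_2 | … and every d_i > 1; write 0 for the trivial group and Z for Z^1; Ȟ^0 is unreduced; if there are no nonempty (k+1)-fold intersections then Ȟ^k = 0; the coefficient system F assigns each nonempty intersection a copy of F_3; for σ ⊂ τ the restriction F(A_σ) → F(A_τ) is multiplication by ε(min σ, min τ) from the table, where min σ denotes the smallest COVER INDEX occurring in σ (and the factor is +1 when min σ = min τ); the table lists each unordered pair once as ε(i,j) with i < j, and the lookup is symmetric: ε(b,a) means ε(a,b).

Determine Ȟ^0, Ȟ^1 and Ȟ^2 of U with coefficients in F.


cover nerve:
  A12={t12,t24,t26} A13={t5,t8,t24} A14={t7,t8,t27} A15={t7,t14,t30} A16={t14,t19,t26} A23={t23,t24,t25} A24={t22,t28,t32,t33} A25={t17,t23,t33} A26={t26,t28,t35} A34={t3,t8,t13} A35={t20,t23,t36} A36={t3,t20,t34} A45={t7,t21,t33} A46={t3,t4,t11,t16,t28} A56={t9,t14,t20}
  A123={t24} A126={t26} A134={t8} A145={t7} A156={t14} A235={t23} A245={t33} A246={t28} A346={t3} A356={t20}
C dims 6,15,10; δ0: rk_F3 6; δ1: rk_F3 9
Ȟ^0: (6−6)−0=0 ⇒ 0
Ȟ^1: (15−9)−6=0 ⇒ 0
Ȟ^2: (10−0)−9=1 ⇒ Z/3

Ȟ^0 ≅ 0,  Ȟ^1 ≅ 0,  Ȟ^2 ≅ Z/3


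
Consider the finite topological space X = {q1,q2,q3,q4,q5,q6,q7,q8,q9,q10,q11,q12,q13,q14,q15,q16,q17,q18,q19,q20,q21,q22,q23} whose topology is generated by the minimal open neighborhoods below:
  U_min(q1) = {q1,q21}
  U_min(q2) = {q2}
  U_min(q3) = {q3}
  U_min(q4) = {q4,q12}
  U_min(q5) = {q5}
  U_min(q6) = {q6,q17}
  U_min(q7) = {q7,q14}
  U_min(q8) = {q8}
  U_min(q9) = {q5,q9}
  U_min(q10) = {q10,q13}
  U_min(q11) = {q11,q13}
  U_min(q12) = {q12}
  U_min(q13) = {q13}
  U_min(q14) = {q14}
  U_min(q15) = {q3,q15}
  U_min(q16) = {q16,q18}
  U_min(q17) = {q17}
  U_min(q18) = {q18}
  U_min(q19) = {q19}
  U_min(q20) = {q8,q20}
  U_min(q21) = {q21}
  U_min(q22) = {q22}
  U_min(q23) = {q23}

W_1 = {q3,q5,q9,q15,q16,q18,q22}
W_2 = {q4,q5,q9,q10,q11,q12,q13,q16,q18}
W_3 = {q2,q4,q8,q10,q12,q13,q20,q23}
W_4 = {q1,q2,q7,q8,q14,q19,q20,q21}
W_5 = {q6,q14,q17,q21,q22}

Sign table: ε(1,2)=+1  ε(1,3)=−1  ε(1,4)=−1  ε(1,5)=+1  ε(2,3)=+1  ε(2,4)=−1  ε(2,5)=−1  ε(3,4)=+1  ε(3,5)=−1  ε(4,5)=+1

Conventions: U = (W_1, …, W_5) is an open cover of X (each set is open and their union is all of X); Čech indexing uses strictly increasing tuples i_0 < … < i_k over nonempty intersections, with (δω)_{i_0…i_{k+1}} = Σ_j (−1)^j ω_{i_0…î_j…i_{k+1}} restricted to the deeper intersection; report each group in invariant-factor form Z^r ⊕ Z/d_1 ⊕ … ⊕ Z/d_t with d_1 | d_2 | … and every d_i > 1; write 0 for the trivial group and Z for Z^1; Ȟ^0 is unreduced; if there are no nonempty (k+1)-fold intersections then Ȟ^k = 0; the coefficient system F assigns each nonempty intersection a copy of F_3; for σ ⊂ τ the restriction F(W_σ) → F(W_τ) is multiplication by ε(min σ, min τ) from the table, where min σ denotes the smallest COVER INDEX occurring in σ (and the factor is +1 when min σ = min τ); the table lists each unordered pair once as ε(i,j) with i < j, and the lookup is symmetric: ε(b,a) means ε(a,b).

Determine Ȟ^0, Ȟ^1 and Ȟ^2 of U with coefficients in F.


Ȟ^0(U;F) ≅ Z/3, Ȟ^1(U;F) ≅ Z/3 and Ȟ^2(U;F) ≅ 0

nonempty overlaps:
  W12={q5,q9,q16,q18} W15={q22} W23={q4,q10,q12,q13} W34={q2,q8,q20} W45={q14,q21}
C dims 5,5; δ0: rk_F3 4
degree 0: 5−4−0 = 1 → Ȟ^0 ≅ Z/3
degree 1: 5−0−4 = 1 → Ȟ^1 ≅ Z/3
degree 2: 0−0−0 = 0 → Ȟ^2 ≅ 0


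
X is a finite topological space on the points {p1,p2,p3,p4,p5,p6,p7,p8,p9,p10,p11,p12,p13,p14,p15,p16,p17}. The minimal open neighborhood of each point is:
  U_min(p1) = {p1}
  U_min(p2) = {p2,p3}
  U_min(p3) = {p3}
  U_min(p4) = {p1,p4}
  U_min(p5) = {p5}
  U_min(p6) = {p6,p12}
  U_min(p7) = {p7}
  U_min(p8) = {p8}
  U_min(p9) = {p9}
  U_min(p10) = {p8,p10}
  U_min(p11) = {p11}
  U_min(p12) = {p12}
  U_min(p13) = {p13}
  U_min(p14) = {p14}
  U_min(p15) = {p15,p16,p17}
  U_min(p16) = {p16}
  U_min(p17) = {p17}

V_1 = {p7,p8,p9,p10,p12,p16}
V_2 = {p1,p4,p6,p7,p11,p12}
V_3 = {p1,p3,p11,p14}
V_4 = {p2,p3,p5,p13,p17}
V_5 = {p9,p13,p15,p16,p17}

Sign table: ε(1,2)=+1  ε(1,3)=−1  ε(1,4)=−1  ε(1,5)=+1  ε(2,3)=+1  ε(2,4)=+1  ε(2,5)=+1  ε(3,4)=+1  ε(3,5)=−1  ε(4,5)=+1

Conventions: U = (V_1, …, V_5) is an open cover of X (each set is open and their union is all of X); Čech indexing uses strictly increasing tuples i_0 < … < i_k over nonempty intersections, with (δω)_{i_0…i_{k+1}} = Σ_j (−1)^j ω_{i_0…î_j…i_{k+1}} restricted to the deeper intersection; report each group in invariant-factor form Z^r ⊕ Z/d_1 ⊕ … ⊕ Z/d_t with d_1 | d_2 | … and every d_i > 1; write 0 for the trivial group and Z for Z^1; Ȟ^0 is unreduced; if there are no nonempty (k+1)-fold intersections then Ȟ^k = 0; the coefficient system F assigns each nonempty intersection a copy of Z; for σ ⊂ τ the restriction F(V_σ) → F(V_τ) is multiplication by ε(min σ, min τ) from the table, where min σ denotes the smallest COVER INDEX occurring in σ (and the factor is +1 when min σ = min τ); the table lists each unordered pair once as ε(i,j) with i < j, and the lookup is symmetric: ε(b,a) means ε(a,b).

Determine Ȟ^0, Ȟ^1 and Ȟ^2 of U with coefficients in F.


Ȟ^0 ≅ Z, Ȟ^1 ≅ Z and Ȟ^2 ≅ 0

intersection data:
  V12={p7,p12} V15={p9,p16} V23={p1,p11} V34={p3} V45={p13,p17}
C dims 5,5; δ0: rk 4, SNF 1^4
Ȟ^0 = (5 − 4) − 0 = 1, so Ȟ^0 ≅ Z
Ȟ^1 = (5 − 0) − 4 = 1, so Ȟ^1 ≅ Z
Ȟ^2 = (0 − 0) − 0 = 0, so Ȟ^2 ≅ 0


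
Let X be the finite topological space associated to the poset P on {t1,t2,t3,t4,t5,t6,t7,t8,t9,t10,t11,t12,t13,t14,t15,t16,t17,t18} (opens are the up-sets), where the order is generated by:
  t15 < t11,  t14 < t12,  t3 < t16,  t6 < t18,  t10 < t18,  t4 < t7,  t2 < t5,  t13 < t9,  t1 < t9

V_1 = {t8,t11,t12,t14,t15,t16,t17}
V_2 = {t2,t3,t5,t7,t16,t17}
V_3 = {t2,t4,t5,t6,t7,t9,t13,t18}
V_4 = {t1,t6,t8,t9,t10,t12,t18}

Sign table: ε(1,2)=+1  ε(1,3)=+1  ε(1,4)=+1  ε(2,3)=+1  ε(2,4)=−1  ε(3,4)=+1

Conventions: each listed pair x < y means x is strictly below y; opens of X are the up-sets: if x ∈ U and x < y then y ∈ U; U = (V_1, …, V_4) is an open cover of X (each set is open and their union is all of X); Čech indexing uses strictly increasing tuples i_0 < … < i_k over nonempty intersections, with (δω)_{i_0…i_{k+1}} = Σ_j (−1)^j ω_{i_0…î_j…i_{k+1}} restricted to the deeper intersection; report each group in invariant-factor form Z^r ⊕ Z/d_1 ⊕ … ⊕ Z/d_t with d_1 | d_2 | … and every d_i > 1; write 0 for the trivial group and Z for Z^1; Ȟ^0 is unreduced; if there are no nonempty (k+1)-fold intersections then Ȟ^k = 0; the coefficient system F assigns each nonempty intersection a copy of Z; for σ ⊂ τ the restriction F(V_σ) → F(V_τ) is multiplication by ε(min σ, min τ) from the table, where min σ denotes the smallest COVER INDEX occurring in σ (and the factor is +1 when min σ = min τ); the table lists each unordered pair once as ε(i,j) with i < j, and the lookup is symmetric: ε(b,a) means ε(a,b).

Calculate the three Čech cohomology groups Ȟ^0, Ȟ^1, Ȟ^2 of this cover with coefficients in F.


nonempty overlaps:
  V12={t16,t17} V14={t8,t12} V23={t2,t5,t7} V34={t6,t9,t18}
C dims 4,4; δ0: rk 3, SNF 1^3
degree 0: 4−3−0 = 1 → Ȟ^0 ≅ Z
degree 1: 4−0−3 = 1 → Ȟ^1 ≅ Z
degree 2: 0−0−0 = 0 → Ȟ^2 ≅ 0

Ȟ^0 = Z; Ȟ^1 = Z; Ȟ^2 = 0


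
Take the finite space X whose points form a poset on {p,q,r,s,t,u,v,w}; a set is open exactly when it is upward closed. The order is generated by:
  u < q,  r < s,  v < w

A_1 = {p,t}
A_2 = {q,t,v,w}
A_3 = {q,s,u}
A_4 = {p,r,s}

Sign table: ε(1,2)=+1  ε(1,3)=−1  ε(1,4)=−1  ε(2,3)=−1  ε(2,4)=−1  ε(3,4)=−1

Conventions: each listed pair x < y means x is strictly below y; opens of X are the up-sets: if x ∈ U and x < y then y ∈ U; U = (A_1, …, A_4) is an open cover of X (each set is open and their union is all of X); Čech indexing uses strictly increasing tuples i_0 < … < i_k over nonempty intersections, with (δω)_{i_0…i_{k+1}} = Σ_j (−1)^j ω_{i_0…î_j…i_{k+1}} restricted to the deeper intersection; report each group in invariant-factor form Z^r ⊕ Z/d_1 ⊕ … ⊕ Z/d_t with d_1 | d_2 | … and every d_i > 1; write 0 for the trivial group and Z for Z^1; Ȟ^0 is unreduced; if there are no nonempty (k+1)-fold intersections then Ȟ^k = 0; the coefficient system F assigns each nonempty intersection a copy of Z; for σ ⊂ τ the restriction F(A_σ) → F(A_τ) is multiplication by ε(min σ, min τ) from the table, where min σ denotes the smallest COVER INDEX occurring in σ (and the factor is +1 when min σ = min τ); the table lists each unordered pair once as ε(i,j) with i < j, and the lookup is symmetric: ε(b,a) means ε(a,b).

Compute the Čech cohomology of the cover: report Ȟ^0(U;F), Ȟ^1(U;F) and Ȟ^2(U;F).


Ȟ^0 = 0, Ȟ^1 = Z/2, Ȟ^2 = 0

nerve simplices:
  A12={t} A14={p} A23={q} A34={s}
C dims 4,4; δ0: rk 4, SNF 1^3·2
degree 0: 4−4−0 = 0 → Ȟ^0 ≅ 0
degree 1: 4−0−4 = 0 plus torsion [2] → Ȟ^1 ≅ Z/2
degree 2: 0−0−0 = 0 → Ȟ^2 ≅ 0


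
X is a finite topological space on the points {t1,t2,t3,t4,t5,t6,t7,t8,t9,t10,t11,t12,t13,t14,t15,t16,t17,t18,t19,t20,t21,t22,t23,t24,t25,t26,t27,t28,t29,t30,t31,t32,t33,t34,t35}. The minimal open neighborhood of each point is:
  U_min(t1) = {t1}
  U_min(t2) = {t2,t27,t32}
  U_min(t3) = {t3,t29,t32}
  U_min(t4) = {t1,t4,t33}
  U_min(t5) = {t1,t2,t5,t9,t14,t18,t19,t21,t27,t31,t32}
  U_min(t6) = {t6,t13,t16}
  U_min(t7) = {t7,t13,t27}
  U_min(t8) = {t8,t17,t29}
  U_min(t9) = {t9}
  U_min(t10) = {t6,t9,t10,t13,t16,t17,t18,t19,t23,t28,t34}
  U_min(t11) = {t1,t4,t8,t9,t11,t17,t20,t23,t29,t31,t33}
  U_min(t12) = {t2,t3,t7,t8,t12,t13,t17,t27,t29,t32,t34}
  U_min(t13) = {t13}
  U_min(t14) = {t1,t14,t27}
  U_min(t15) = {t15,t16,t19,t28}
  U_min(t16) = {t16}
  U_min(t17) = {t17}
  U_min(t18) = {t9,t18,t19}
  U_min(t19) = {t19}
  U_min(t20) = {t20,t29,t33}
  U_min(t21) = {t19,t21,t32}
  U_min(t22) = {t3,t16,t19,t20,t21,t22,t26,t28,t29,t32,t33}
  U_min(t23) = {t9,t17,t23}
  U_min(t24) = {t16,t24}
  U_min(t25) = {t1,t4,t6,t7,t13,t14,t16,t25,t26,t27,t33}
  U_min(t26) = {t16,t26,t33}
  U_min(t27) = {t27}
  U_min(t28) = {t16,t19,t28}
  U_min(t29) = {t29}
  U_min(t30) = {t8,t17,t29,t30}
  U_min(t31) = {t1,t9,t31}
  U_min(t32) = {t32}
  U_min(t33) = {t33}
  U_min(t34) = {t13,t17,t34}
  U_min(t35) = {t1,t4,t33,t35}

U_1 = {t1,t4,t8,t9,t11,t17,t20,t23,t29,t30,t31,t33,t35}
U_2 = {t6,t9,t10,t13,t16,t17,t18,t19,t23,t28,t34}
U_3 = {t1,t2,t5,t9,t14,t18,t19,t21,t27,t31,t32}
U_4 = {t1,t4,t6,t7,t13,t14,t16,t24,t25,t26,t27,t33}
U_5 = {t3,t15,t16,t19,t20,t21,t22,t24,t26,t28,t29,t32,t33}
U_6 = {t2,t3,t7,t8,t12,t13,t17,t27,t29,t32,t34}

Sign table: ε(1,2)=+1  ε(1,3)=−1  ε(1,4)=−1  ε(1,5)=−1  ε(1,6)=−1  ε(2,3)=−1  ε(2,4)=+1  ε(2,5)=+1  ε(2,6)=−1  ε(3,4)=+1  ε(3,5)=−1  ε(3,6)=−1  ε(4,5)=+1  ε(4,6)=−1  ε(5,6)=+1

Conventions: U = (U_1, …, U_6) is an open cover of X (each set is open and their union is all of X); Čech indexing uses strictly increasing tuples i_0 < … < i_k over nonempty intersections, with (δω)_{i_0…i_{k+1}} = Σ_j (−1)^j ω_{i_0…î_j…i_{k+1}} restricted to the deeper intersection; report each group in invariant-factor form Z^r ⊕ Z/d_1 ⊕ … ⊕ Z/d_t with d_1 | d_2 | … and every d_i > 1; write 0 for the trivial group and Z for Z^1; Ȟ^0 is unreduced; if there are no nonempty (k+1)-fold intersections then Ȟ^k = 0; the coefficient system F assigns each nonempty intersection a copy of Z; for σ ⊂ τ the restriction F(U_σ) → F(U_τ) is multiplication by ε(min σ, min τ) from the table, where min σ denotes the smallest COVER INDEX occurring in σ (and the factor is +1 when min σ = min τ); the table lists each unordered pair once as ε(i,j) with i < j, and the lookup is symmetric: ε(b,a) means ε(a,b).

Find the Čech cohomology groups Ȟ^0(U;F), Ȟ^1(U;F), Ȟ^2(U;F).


Ȟ^0 = 0; Ȟ^1 = Z/2; Ȟ^2 = Z

intersection data:
  U12={t9,t17,t23} U13={t1,t9,t31} U14={t1,t4,t33} U15={t20,t29,t33} U16={t8,t17,t29} U23={t9,t18,t19} U24={t6,t13,t16} U25={t16,t19,t28} U26={t13,t17,t34} U34={t1,t14,t27} U35={t19,t21,t32} U36={t2,t27,t32} U45={t16,t24,t26,t33} U46={t7,t13,t27} U56={t3,t29,t32}
  U123={t9} U126={t17} U134={t1} U145={t33} U156={t29} U235={t19} U245={t16} U246={t13} U346={t27} U356={t32}
C dims 6,15,10; δ0: rk 6, SNF 1^5·2; δ1: rk 9, SNF 1^9
Ȟ^0 = (6 − 6) − 0 = 0, so Ȟ^0 ≅ 0
Ȟ^1 = (15 − 9) − 6 = 0 plus torsion [2], so Ȟ^1 ≅ Z/2
Ȟ^2 = (10 − 0) − 9 = 1, so Ȟ^2 ≅ Z


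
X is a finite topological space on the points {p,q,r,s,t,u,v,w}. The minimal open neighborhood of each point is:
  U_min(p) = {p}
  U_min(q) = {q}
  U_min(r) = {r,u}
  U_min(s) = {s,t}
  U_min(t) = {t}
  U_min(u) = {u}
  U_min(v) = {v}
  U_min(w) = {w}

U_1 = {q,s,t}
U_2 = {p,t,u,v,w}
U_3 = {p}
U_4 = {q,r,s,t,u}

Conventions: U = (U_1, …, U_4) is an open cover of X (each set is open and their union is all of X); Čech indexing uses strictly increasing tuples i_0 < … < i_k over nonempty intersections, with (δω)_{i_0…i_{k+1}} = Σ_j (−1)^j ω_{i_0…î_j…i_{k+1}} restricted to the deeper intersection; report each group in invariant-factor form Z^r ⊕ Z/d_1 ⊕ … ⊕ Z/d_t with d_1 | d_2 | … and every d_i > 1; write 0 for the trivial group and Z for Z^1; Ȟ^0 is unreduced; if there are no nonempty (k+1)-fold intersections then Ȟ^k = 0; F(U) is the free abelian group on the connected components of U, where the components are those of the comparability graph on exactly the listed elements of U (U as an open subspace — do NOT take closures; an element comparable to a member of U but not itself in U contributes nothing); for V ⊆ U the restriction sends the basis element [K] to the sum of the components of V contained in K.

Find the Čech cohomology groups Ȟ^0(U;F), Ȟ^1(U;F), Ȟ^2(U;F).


Ȟ^0 = Z^6; Ȟ^1 = 0; Ȟ^2 = 0

nerve of the cover:
  U12={t} U14={q,s,t} U23={p} U24={t,u}
  U124={t}
components per intersection:
  U1: {q} {s,t}
  U2: {p} {t} {u} {v} {w}
  U3: {p}
  U4: {q} {r,u} {s,t}
  U12: {t}
  U14: {q} {s,t}
  U23: {p}
  U24: {t} {u}
  U124: {t}
C dims 11,6,1; δ0: rk 5, SNF 1^5; δ1: rk 1, SNF 1^1
Ȟ^0 = (11 − 5) − 0 = 6, so Ȟ^0 ≅ Z^6
Ȟ^1 = (6 − 1) − 5 = 0, so Ȟ^1 ≅ 0
Ȟ^2 = (1 − 0) − 1 = 0, so Ȟ^2 ≅ 0


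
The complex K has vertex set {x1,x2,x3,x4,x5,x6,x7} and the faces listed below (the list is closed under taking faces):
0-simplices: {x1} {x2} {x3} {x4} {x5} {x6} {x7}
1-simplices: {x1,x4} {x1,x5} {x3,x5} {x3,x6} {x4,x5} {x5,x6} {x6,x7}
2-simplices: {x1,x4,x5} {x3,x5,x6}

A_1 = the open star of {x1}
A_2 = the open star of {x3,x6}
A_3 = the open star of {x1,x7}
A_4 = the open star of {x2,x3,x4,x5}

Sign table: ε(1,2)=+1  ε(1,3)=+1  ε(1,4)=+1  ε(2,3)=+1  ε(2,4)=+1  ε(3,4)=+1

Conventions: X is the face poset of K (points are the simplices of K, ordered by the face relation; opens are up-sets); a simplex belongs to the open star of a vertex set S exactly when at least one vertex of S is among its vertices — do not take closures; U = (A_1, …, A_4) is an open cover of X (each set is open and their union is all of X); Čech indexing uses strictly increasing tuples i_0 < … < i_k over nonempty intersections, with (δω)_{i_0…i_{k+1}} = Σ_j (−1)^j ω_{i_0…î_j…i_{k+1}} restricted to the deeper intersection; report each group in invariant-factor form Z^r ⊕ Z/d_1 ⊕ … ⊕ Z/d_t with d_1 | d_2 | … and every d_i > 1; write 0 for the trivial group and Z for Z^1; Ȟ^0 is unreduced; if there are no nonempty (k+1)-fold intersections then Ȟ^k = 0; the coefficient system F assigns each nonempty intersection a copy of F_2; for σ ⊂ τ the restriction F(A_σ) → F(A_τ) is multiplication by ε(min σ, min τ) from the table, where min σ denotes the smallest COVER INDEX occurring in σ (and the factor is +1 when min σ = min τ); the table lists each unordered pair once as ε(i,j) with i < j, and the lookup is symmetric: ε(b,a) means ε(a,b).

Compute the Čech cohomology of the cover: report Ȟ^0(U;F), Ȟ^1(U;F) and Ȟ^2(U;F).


Ȟ^0(U;F) ≅ Z/2; Ȟ^1(U;F) ≅ Z/2; Ȟ^2(U;F) ≅ 0

nonempty intersections:
  A1={{x1},{x1,x4},{x1,x5},{x1,x4,x5}} A2={{x3},{x6},{x3,x5},{x3,x6},{x5,x6},{x6,x7},{x3,x5,x6}} A3={{x1},{x7},{x1,x4},{x1,x5},{x6,x7},{x1,x4,x5}} A4={{x2},{x3},{x4},{x5},{x1,x4},{x1,x5},{x3,x5},{x3,x6},{x4,x5},{x5,x6},{x1,x4,x5},{x3,x5,x6}}
  A13={{x1},{x1,x4},{x1,x5},{x1,x4,x5}} A14={{x1,x4},{x1,x5},{x1,x4,x5}} A23={{x6,x7}} A24={{x3},{x3,x5},{x3,x6},{x5,x6},{x3,x5,x6}} A34={{x1,x4},{x1,x5},{x1,x4,x5}}
  A134={{x1,x4},{x1,x5},{x1,x4,x5}}
C dims 4,5,1; δ0: rk_F2 3; δ1: rk_F2 1
Ȟ^0: (4−3)−0=1 ⇒ Z/2
Ȟ^1: (5−1)−3=1 ⇒ Z/2
Ȟ^2: (1−0)−1=0 ⇒ 0


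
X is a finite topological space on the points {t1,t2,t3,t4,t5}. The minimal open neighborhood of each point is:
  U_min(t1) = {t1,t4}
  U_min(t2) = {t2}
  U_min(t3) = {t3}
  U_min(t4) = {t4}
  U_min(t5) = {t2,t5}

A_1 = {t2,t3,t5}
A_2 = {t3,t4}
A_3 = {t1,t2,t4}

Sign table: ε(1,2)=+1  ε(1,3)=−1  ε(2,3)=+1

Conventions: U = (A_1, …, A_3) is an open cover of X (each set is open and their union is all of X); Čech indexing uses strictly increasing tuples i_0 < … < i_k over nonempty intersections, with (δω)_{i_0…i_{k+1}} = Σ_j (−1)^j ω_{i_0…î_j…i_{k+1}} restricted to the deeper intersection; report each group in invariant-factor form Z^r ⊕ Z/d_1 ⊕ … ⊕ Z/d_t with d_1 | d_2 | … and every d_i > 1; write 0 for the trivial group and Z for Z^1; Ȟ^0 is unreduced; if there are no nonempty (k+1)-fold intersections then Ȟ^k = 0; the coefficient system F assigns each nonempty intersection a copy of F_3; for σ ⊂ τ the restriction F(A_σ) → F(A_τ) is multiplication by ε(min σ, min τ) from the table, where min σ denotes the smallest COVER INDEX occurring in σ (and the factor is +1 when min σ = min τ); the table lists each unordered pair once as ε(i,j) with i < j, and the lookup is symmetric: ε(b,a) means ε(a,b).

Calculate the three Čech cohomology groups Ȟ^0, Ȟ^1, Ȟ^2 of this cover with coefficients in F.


intersection data:
  A12={t3} A13={t2} A23={t4}
C dims 3,3; δ0: rk_F3 3
Ȟ^0 = (3 − 3) − 0 = 0, so Ȟ^0 ≅ 0
Ȟ^1 = (3 − 0) − 3 = 0, so Ȟ^1 ≅ 0
Ȟ^2 = (0 − 0) − 0 = 0, so Ȟ^2 ≅ 0

Ȟ^0 ≅ 0, Ȟ^1 ≅ 0, Ȟ^2 ≅ 0


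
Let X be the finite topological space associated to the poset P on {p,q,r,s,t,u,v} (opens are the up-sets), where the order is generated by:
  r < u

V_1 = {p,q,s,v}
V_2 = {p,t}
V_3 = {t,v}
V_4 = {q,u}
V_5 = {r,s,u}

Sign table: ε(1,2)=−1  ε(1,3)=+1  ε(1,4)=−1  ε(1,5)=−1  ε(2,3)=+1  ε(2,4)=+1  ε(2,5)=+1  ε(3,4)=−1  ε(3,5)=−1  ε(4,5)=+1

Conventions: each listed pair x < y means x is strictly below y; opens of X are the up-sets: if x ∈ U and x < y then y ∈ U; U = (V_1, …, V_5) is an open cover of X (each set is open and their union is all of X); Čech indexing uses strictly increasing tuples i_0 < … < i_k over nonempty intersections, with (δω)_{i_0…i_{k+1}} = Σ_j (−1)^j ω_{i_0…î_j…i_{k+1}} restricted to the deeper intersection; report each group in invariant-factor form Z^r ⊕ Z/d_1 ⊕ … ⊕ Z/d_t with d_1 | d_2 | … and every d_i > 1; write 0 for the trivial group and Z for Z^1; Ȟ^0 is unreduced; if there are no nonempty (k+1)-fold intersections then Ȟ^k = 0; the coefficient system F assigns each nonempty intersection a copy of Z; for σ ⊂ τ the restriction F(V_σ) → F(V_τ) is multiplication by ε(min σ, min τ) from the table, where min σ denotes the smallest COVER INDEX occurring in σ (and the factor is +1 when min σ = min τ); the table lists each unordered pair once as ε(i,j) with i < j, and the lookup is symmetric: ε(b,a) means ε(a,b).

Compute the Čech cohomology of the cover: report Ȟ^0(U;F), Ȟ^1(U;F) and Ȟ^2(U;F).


Ȟ^0 ≅ 0,  Ȟ^1 ≅ Z ⊕ Z/2,  Ȟ^2 ≅ 0

nonempty intersections:
  V12={p} V13={v} V14={q} V15={s} V23={t} V45={u}
C dims 5,6; δ0: rk 5, SNF 1^4·2
Ȟ^0: (5−5)−0=0 ⇒ 0
Ȟ^1: (6−0)−5=1 plus torsion [2] ⇒ Z ⊕ Z/2
Ȟ^2: (0−0)−0=0 ⇒ 0


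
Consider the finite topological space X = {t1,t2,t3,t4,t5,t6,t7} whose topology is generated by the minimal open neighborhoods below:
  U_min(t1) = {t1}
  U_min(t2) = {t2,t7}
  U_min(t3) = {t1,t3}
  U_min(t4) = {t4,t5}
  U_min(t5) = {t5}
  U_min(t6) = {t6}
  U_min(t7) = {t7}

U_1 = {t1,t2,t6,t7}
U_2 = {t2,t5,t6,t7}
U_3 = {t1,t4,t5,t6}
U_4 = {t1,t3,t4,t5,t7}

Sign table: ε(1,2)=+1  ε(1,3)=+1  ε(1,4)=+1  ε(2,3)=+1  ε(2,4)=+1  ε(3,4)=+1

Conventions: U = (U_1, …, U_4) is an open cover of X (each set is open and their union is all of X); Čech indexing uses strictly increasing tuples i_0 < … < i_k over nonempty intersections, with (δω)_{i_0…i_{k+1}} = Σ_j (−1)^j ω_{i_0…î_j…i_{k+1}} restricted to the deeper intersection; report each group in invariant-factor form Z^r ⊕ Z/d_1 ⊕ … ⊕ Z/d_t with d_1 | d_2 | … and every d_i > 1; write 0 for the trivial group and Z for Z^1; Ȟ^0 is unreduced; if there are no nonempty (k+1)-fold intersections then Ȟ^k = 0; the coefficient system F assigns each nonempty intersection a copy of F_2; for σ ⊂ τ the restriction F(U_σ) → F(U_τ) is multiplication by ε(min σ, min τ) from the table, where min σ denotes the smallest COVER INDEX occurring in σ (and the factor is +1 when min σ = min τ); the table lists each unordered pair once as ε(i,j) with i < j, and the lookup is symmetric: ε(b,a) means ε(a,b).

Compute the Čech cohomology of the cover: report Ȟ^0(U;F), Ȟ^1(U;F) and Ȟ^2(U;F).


intersection data:
  U12={t2,t6,t7} U13={t1,t6} U14={t1,t7} U23={t5,t6} U24={t5,t7} U34={t1,t4,t5}
  U123={t6} U124={t7} U134={t1} U234={t5}
C dims 4,6,4; δ0: rk_F2 3; δ1: rk_F2 3
Ȟ^0 = (4 − 3) − 0 = 1, so Ȟ^0 ≅ Z/2
Ȟ^1 = (6 − 3) − 3 = 0, so Ȟ^1 ≅ 0
Ȟ^2 = (4 − 0) − 3 = 1, so Ȟ^2 ≅ Z/2

Ȟ^0 ≅ Z/2, Ȟ^1 ≅ 0 and Ȟ^2 ≅ Z/2


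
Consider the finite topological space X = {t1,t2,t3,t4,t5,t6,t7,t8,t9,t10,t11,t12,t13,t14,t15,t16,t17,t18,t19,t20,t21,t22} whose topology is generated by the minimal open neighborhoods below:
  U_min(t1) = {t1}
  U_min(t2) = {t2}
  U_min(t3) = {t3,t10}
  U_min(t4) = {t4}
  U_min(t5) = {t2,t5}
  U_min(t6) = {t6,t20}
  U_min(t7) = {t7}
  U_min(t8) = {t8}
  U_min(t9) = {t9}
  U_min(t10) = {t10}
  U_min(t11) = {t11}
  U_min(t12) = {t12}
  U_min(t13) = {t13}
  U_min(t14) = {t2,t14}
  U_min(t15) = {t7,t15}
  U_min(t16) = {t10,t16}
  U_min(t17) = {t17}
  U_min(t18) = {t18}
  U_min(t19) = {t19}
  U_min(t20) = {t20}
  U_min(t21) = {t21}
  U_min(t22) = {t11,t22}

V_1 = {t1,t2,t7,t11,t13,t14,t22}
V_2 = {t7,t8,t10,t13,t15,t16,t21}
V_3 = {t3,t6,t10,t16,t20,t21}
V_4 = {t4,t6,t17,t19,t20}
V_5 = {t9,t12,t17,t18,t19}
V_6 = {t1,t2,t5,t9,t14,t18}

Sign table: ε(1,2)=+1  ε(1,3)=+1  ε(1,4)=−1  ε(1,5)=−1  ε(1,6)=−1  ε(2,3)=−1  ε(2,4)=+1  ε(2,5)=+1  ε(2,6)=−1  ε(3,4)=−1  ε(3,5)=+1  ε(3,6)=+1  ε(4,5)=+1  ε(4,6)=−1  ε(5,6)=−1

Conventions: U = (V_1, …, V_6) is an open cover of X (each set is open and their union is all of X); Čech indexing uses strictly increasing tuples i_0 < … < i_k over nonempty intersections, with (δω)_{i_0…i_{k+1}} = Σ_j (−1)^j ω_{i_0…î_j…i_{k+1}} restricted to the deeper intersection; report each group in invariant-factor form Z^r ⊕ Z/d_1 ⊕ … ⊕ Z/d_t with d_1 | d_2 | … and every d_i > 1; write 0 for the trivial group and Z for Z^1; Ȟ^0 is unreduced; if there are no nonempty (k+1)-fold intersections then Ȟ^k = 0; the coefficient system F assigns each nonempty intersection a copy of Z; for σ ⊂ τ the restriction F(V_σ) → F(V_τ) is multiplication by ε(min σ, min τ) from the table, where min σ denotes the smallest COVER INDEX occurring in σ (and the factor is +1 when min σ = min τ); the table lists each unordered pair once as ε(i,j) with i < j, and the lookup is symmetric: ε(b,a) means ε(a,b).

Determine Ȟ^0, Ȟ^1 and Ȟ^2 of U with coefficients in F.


nonempty overlaps:
  V12={t7,t13} V16={t1,t2,t14} V23={t10,t16,t21} V34={t6,t20} V45={t17,t19} V56={t9,t18}
C dims 6,6; δ0: rk 5, SNF 1^5
degree 0: 6−5−0 = 1 → Ȟ^0 ≅ Z
degree 1: 6−0−5 = 1 → Ȟ^1 ≅ Z
degree 2: 0−0−0 = 0 → Ȟ^2 ≅ 0

Ȟ^0(U;F) ≅ Z, Ȟ^1(U;F) ≅ Z, Ȟ^2(U;F) ≅ 0


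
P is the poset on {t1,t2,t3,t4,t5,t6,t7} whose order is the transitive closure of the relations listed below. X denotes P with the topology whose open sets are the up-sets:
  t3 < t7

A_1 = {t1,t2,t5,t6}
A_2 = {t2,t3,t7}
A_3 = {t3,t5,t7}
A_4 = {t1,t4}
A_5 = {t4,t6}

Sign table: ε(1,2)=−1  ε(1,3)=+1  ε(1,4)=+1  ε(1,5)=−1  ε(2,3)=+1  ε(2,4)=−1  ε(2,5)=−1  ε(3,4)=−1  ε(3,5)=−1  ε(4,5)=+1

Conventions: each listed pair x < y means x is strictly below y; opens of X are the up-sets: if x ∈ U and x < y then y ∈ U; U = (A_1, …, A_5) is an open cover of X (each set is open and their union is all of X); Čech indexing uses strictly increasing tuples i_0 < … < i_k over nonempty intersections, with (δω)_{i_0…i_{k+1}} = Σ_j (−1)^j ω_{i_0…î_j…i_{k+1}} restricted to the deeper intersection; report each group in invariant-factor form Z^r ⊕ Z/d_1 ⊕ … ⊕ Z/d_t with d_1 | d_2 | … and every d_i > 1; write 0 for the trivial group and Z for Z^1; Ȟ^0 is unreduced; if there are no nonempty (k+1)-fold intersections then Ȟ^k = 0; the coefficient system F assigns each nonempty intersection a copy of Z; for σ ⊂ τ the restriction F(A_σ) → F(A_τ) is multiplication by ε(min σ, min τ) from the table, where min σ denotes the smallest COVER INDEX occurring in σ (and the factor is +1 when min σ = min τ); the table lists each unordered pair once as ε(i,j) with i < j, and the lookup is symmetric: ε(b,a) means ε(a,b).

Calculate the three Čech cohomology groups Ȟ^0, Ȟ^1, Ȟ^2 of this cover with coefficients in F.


cover nerve:
  A12={t2} A13={t5} A14={t1} A15={t6} A23={t3,t7} A45={t4}
C dims 5,6; δ0: rk 5, SNF 1^4·2
Ȟ^0: (5−5)−0=0 ⇒ 0
Ȟ^1: (6−0)−5=1 plus torsion [2] ⇒ Z ⊕ Z/2
Ȟ^2: (0−0)−0=0 ⇒ 0

Ȟ^0 = 0,  Ȟ^1 = Z ⊕ Z/2,  Ȟ^2 = 0


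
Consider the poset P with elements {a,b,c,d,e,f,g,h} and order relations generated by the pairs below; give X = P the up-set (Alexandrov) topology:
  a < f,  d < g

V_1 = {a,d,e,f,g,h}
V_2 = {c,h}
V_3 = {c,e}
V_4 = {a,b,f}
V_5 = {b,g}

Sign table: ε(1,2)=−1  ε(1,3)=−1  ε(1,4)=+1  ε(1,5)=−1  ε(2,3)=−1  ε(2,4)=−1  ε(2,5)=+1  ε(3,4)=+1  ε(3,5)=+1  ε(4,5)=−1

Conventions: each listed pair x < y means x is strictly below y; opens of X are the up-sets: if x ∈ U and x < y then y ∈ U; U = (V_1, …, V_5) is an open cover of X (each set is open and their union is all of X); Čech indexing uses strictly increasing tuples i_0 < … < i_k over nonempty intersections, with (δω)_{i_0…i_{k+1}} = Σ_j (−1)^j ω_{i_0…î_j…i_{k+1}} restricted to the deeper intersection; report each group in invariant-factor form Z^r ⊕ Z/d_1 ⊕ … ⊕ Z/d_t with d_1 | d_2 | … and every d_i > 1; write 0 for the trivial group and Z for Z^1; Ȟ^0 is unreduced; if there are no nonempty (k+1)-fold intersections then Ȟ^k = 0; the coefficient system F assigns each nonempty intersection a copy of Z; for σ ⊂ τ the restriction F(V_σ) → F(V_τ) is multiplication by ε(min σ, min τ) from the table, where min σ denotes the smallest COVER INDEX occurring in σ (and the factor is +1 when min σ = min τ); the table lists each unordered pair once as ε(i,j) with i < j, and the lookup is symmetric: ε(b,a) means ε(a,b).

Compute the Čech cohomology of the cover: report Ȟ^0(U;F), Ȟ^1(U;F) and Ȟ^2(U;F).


Ȟ^0 = 0, Ȟ^1 = Z ⊕ Z/2 and Ȟ^2 = 0

nerve simplices:
  V12={h} V13={e} V14={a,f} V15={g} V23={c} V45={b}
C dims 5,6; δ0: rk 5, SNF 1^4·2
degree 0: 5−5−0 = 0 → Ȟ^0 ≅ 0
degree 1: 6−0−5 = 1 plus torsion [2] → Ȟ^1 ≅ Z ⊕ Z/2
degree 2: 0−0−0 = 0 → Ȟ^2 ≅ 0


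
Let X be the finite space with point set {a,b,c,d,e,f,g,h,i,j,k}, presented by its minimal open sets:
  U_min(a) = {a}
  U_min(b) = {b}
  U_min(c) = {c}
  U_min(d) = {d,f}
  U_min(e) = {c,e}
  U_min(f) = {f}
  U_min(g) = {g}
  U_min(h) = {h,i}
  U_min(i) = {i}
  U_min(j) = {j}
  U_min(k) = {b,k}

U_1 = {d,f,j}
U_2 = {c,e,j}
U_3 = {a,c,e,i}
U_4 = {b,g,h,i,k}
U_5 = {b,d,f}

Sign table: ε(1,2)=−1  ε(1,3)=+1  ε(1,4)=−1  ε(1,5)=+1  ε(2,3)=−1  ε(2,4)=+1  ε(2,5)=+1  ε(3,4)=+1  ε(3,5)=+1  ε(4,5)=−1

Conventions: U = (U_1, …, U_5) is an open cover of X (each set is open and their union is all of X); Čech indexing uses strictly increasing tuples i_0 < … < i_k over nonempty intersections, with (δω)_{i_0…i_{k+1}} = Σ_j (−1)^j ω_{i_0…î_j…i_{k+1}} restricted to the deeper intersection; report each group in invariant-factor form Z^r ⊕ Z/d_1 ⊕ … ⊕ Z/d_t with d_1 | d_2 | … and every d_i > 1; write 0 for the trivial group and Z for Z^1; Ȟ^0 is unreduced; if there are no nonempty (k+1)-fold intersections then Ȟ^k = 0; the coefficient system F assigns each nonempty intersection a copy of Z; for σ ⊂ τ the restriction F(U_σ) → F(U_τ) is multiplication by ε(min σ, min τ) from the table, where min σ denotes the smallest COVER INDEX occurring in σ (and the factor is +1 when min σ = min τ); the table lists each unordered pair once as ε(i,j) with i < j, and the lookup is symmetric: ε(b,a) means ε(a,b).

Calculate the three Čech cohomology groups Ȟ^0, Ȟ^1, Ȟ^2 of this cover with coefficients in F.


Ȟ^0(U;F) ≅ 0; Ȟ^1(U;F) ≅ Z/2; Ȟ^2(U;F) ≅ 0

nonempty intersections:
  U12={j} U15={d,f} U23={c,e} U34={i} U45={b}
C dims 5,5; δ0: rk 5, SNF 1^4·2
Ȟ^0: (5−5)−0=0 ⇒ 0
Ȟ^1: (5−0)−5=0 plus torsion [2] ⇒ Z/2
Ȟ^2: (0−0)−0=0 ⇒ 0


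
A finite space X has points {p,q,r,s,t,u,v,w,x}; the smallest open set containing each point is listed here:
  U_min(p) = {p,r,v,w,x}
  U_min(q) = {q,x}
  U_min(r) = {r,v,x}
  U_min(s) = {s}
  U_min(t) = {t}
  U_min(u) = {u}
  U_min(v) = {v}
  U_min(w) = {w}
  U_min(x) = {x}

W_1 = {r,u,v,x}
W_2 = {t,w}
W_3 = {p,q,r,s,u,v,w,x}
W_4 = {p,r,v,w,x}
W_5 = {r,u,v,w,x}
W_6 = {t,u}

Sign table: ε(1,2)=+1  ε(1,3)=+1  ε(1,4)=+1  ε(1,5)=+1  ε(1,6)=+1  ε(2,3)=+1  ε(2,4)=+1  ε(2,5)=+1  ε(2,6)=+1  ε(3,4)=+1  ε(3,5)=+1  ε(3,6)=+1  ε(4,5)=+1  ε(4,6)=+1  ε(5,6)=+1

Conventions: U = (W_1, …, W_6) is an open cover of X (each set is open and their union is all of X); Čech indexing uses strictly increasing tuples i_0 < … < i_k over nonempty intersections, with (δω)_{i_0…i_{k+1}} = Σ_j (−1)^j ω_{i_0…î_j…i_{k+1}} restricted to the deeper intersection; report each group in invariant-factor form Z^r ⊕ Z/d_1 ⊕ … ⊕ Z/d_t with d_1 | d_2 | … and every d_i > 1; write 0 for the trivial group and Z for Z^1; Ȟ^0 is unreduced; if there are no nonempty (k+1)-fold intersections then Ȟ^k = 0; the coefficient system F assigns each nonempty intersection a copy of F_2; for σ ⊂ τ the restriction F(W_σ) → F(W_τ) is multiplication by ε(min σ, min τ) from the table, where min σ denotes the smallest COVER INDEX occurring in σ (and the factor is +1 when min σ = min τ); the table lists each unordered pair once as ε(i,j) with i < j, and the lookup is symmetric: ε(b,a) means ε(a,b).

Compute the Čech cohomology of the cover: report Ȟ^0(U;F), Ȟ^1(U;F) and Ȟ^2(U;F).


Ȟ^0 ≅ Z/2, Ȟ^1 ≅ Z/2, Ȟ^2 ≅ 0

nerve simplices:
  W13={r,u,v,x} W14={r,v,x} W15={r,u,v,x} W16={u} W23={w} W24={w} W25={w} W26={t} W34={p,r,v,w,x} W35={r,u,v,w,x} W36={u} W45={r,v,w,x} W56={u}
  W134={r,v,x} W135={r,u,v,x} W136={u} W145={r,v,x} W156={u} W234={w} W235={w} W245={w} W345={r,v,w,x} W356={u}
  W1345={r,v,x} W1356={u} W2345={w}
C dims 6,13,10,3; δ0: rk_F2 5; δ1: rk_F2 7; δ2: rk_F2 3
degree 0: 6−5−0 = 1 → Ȟ^0 ≅ Z/2
degree 1: 13−7−5 = 1 → Ȟ^1 ≅ Z/2
degree 2: 10−3−7 = 0 → Ȟ^2 ≅ 0


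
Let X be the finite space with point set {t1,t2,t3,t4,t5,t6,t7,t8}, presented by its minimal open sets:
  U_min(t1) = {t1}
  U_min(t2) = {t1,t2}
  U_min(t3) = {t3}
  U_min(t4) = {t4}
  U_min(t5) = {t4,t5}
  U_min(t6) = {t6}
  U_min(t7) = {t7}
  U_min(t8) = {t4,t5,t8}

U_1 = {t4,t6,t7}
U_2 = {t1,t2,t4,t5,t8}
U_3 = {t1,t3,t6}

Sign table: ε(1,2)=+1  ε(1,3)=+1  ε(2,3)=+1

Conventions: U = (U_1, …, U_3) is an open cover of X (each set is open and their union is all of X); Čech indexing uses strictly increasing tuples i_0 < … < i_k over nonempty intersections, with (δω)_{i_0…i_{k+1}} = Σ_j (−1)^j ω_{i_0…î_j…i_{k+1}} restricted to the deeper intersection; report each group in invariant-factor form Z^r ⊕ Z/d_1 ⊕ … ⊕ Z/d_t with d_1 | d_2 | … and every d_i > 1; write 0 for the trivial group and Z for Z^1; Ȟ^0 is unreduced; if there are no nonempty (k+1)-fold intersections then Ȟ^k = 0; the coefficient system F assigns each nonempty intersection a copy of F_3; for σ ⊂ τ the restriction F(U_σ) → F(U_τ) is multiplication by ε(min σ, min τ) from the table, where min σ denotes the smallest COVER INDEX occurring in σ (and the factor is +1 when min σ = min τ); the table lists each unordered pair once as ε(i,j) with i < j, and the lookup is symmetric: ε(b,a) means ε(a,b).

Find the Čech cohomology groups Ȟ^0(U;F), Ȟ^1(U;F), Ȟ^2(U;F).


Ȟ^0 ≅ Z/3; Ȟ^1 ≅ Z/3; Ȟ^2 ≅ 0

nonempty overlaps:
  U12={t4} U13={t6} U23={t1}
C dims 3,3; δ0: rk_F3 2
degree 0: 3−2−0 = 1 → Ȟ^0 ≅ Z/3
degree 1: 3−0−2 = 1 → Ȟ^1 ≅ Z/3
degree 2: 0−0−0 = 0 → Ȟ^2 ≅ 0


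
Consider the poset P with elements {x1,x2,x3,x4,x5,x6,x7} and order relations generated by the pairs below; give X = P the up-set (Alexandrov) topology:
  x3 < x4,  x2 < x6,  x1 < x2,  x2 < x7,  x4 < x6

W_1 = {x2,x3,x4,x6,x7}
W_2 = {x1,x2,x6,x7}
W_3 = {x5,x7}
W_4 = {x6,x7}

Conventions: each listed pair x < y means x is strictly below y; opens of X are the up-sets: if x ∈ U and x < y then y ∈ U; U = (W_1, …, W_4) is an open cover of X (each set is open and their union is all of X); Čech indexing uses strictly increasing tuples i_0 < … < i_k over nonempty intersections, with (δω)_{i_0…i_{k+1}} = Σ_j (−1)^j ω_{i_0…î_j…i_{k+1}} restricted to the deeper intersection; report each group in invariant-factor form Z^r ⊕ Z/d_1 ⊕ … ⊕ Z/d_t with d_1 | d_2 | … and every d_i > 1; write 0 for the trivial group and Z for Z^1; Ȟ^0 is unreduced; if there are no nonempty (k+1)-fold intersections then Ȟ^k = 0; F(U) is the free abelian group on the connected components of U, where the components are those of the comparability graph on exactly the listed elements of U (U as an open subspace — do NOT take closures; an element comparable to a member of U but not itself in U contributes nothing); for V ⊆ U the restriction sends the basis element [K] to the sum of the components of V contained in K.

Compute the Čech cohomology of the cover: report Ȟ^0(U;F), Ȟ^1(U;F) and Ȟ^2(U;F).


Ȟ^0 = Z^2; Ȟ^1 = 0; Ȟ^2 = 0

nonempty overlaps:
  W12={x2,x6,x7} W13={x7} W14={x6,x7} W23={x7} W24={x6,x7} W34={x7}
  W123={x7} W124={x6,x7} W134={x7} W234={x7}
  W1234={x7}
components per intersection:
  W1: {x2,x3,x4,x6,x7}
  W2: {x1,x2,x6,x7}
  W3: {x5} {x7}
  W4: {x6} {x7}
  W12: {x2,x6,x7}
  W13: {x7}
  W14: {x6} {x7}
  W23: {x7}
  W24: {x6} {x7}
  W34: {x7}
  W123: {x7}
  W124: {x6} {x7}
  W134: {x7}
  W234: {x7}
  W1234: {x7}
C dims 6,8,5,1; δ0: rk 4, SNF 1^4; δ1: rk 4, SNF 1^4; δ2: rk 1, SNF 1^1
degree 0: 6−4−0 = 2 → Ȟ^0 ≅ Z^2
degree 1: 8−4−4 = 0 → Ȟ^1 ≅ 0
degree 2: 5−1−4 = 0 → Ȟ^2 ≅ 0


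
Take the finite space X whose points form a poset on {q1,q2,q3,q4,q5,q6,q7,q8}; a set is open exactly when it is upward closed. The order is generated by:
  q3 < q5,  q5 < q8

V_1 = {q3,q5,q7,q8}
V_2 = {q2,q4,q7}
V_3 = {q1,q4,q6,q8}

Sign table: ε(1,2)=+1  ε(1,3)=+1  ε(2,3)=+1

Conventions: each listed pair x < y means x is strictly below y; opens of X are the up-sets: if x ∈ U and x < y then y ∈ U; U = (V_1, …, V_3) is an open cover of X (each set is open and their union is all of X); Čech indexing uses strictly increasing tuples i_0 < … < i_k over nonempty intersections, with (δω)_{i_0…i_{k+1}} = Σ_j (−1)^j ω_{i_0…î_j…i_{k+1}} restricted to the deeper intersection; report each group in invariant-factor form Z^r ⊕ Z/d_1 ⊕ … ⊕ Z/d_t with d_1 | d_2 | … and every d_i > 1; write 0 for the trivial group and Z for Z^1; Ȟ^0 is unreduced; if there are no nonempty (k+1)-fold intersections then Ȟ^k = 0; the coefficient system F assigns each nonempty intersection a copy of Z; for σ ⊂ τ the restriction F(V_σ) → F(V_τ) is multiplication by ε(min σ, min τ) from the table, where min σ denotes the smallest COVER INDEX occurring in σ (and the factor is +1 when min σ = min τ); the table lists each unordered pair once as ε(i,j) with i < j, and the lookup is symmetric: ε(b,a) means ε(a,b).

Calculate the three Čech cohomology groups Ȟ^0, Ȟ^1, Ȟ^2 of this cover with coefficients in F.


nonempty intersections:
  V12={q7} V13={q8} V23={q4}
C dims 3,3; δ0: rk 2, SNF 1^2
Ȟ^0: (3−2)−0=1 ⇒ Z
Ȟ^1: (3−0)−2=1 ⇒ Z
Ȟ^2: (0−0)−0=0 ⇒ 0

Ȟ^0(U;F) ≅ Z, Ȟ^1(U;F) ≅ Z, Ȟ^2(U;F) ≅ 0
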